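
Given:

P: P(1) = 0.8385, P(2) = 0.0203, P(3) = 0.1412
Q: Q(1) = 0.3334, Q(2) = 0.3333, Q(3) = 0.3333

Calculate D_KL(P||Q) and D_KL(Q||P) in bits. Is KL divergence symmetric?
D_KL(P||Q) = 0.8588 bits, D_KL(Q||P) = 1.3150 bits. No, KL divergence is not symmetric.

D_KL(P||Q) = Σ P(x) log₂(P(x)/Q(x))

Computing term by term:
  P(1)·log₂(P(1)/Q(1)) = 0.8385·log₂(0.8385/0.3334) = 1.11567
  P(2)·log₂(P(2)/Q(2)) = 0.0203·log₂(0.0203/0.3333) = -0.08196
  P(3)·log₂(P(3)/Q(3)) = 0.1412·log₂(0.1412/0.3333) = -0.17496

D_KL(P||Q) = 1.11567 - 0.08196 - 0.17496 = 0.85875 ≈ 0.8588 bits

D_KL(Q||P) = Σ Q(x) log₂(Q(x)/P(x))

Computing term by term:
  Q(1)·log₂(Q(1)/P(1)) = 0.3334·log₂(0.3334/0.8385) = -0.44361
  Q(2)·log₂(Q(2)/P(2)) = 0.3333·log₂(0.3333/0.0203) = 1.34562
  Q(3)·log₂(Q(3)/P(3)) = 0.3333·log₂(0.3333/0.1412) = 0.41299

D_KL(Q||P) = -0.44361 + 1.34562 + 0.41299 = 1.31500 ≈ 1.3150 bits

These are NOT equal (difference: 0.4562 bits). KL divergence is asymmetric: D_KL(P||Q) ≠ D_KL(Q||P) in general.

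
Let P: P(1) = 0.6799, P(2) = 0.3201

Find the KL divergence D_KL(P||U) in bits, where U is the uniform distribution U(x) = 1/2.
0.0955 bits

U(i) = 1/2 for all i

D_KL(P||U) = Σ P(x) log₂(P(x) / (1/2))
           = Σ P(x) log₂(P(x)) + log₂(2)
           = log₂(2) - H(P)

H(P) = -Σ P(x) log₂(P(x)):
  -P(1)·log₂(P(1)) = -(0.6799)·log₂(0.6799) = 0.37844
  -P(2)·log₂(P(2)) = -(0.3201)·log₂(0.3201) = 0.52605
H(P) = 0.37844 + 0.52605 = 0.90449 bits

log₂(2) = 1.00000 bits

D_KL(P||U) = 1.00000 - 0.90449 = 0.09551 ≈ 0.0955 bits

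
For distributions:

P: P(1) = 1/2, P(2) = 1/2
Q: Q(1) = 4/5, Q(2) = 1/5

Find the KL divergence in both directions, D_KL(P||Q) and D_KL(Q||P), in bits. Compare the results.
D_KL(P||Q) = 0.3219 bits, D_KL(Q||P) = 0.2781 bits. D_KL(P||Q) is larger than D_KL(Q||P) by 0.0438 bits; the two directions differ.

D_KL(P||Q) = Σ P(x) log₂(P(x)/Q(x))

Computing term by term:
  P(1)·log₂(P(1)/Q(1)) = (1/2)·log₂((1/2)/(4/5)) = -0.33904
  P(2)·log₂(P(2)/Q(2)) = (1/2)·log₂((1/2)/(1/5)) = 0.66096

D_KL(P||Q) = -0.33904 + 0.66096 = 0.32192 ≈ 0.3219 bits

D_KL(Q||P) = Σ Q(x) log₂(Q(x)/P(x))

Computing term by term:
  Q(1)·log₂(Q(1)/P(1)) = (4/5)·log₂((4/5)/(1/2)) = 0.54246
  Q(2)·log₂(Q(2)/P(2)) = (1/5)·log₂((1/5)/(1/2)) = -0.26439

D_KL(Q||P) = 0.54246 - 0.26439 = 0.27807 ≈ 0.2781 bits

These are NOT equal (difference: 0.0438 bits). KL divergence is asymmetric: D_KL(P||Q) ≠ D_KL(Q||P) in general.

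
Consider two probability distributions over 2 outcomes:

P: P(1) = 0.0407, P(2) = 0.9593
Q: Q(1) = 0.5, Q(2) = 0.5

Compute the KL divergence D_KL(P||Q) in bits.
0.7545 bits

D_KL(P||Q) = Σ P(x) log₂(P(x)/Q(x))

Computing term by term:
  P(1)·log₂(P(1)/Q(1)) = 0.0407·log₂(0.0407/0.5) = -0.14729
  P(2)·log₂(P(2)/Q(2)) = 0.9593·log₂(0.9593/0.5) = 0.90179

D_KL(P||Q) = -0.14729 + 0.90179 = 0.75450 ≈ 0.7545 bits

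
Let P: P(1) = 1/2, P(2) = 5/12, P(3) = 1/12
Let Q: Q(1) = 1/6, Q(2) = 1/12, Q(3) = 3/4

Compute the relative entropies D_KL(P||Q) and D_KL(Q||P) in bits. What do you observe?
D_KL(P||Q) = 1.4958 bits, D_KL(Q||P) = 1.9198 bits. The two directions give different values (D_KL(Q||P) exceeds D_KL(P||Q) by 0.4240 bits): KL divergence is asymmetric.

D_KL(P||Q) = Σ P(x) log₂(P(x)/Q(x))

Computing term by term:
  P(1)·log₂(P(1)/Q(1)) = (1/2)·log₂((1/2)/(1/6)) = 0.79248
  P(2)·log₂(P(2)/Q(2)) = (5/12)·log₂((5/12)/(1/12)) = 0.96747
  P(3)·log₂(P(3)/Q(3)) = (1/12)·log₂((1/12)/(3/4)) = -0.26416

D_KL(P||Q) = 0.79248 + 0.96747 - 0.26416 = 1.49579 ≈ 1.4958 bits

D_KL(Q||P) = Σ Q(x) log₂(Q(x)/P(x))

Computing term by term:
  Q(1)·log₂(Q(1)/P(1)) = (1/6)·log₂((1/6)/(1/2)) = -0.26416
  Q(2)·log₂(Q(2)/P(2)) = (1/12)·log₂((1/12)/(5/12)) = -0.19349
  Q(3)·log₂(Q(3)/P(3)) = (3/4)·log₂((3/4)/(1/12)) = 2.37744

D_KL(Q||P) = -0.26416 - 0.19349 + 2.37744 = 1.91979 ≈ 1.9198 bits

These are NOT equal (difference: 0.4240 bits). KL divergence is asymmetric: D_KL(P||Q) ≠ D_KL(Q||P) in general.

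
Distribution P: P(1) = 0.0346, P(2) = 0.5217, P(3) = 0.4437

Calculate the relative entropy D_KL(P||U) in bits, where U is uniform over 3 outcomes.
0.4072 bits

U(i) = 1/3 for all i

D_KL(P||U) = Σ P(x) log₂(P(x) / (1/3))
           = Σ P(x) log₂(P(x)) + log₂(3)
           = log₂(3) - H(P)

H(P) = -Σ P(x) log₂(P(x)):
  -P(1)·log₂(P(1)) = -(0.0346)·log₂(0.0346) = 0.16792
  -P(2)·log₂(P(2)) = -(0.5217)·log₂(0.5217) = 0.48972
  -P(3)·log₂(P(3)) = -(0.4437)·log₂(0.4437) = 0.52017
H(P) = 0.16792 + 0.48972 + 0.52017 = 1.17781 bits

log₂(3) = 1.58496 bits

D_KL(P||U) = 1.58496 - 1.17781 = 0.40715 ≈ 0.4072 bits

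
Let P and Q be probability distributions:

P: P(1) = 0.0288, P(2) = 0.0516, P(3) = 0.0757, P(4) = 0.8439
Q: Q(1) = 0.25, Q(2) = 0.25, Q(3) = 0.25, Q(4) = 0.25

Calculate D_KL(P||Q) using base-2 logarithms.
1.1434 bits

D_KL(P||Q) = Σ P(x) log₂(P(x)/Q(x))

Computing term by term:
  P(1)·log₂(P(1)/Q(1)) = 0.0288·log₂(0.0288/0.25) = -0.08979
  P(2)·log₂(P(2)/Q(2)) = 0.0516·log₂(0.0516/0.25) = -0.11747
  P(3)·log₂(P(3)/Q(3)) = 0.0757·log₂(0.0757/0.25) = -0.13047
  P(4)·log₂(P(4)/Q(4)) = 0.8439·log₂(0.8439/0.25) = 1.48117

D_KL(P||Q) = -0.08979 - 0.11747 - 0.13047 + 1.48117 = 1.14344 ≈ 1.1434 bits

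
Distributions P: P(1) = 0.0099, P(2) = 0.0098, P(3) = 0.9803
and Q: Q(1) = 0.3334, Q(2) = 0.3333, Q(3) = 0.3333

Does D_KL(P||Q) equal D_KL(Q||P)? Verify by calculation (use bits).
D_KL(P||Q) = 1.4257 bits, D_KL(Q||P) = 2.8686 bits. No — D_KL(P||Q) ≠ D_KL(Q||P) for this pair.

D_KL(P||Q) = Σ P(x) log₂(P(x)/Q(x))

Computing term by term:
  P(1)·log₂(P(1)/Q(1)) = 0.0099·log₂(0.0099/0.3334) = -0.05023
  P(2)·log₂(P(2)/Q(2)) = 0.0098·log₂(0.0098/0.3333) = -0.04986
  P(3)·log₂(P(3)/Q(3)) = 0.9803·log₂(0.9803/0.3333) = 1.52574

D_KL(P||Q) = -0.05023 - 0.04986 + 1.52574 = 1.42565 ≈ 1.4257 bits

D_KL(Q||P) = Σ Q(x) log₂(Q(x)/P(x))

Computing term by term:
  Q(1)·log₂(Q(1)/P(1)) = 0.3334·log₂(0.3334/0.0099) = 1.69157
  Q(2)·log₂(Q(2)/P(2)) = 0.3333·log₂(0.3333/0.0098) = 1.69580
  Q(3)·log₂(Q(3)/P(3)) = 0.3333·log₂(0.3333/0.9803) = -0.51875

D_KL(Q||P) = 1.69157 + 1.69580 - 0.51875 = 2.86862 ≈ 2.8686 bits

These are NOT equal (difference: 1.4429 bits). KL divergence is asymmetric: D_KL(P||Q) ≠ D_KL(Q||P) in general.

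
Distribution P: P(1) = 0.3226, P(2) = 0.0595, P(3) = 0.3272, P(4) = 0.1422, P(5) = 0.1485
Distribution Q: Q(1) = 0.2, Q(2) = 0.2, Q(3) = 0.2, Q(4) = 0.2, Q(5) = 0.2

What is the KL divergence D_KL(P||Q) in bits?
0.2171 bits

D_KL(P||Q) = Σ P(x) log₂(P(x)/Q(x))

Computing term by term:
  P(1)·log₂(P(1)/Q(1)) = 0.3226·log₂(0.3226/0.2) = 0.22251
  P(2)·log₂(P(2)/Q(2)) = 0.0595·log₂(0.0595/0.2) = -0.10407
  P(3)·log₂(P(3)/Q(3)) = 0.3272·log₂(0.3272/0.2) = 0.23237
  P(4)·log₂(P(4)/Q(4)) = 0.1422·log₂(0.1422/0.2) = -0.06997
  P(5)·log₂(P(5)/Q(5)) = 0.1485·log₂(0.1485/0.2) = -0.06379

D_KL(P||Q) = 0.22251 - 0.10407 + 0.23237 - 0.06997 - 0.06379 = 0.21705 ≈ 0.2171 bits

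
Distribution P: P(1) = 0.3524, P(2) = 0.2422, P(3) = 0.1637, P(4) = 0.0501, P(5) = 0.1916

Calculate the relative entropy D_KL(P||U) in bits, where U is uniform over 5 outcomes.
0.1957 bits

U(i) = 1/5 for all i

D_KL(P||U) = Σ P(x) log₂(P(x) / (1/5))
           = Σ P(x) log₂(P(x)) + log₂(5)
           = log₂(5) - H(P)

H(P) = -Σ P(x) log₂(P(x)):
  -P(1)·log₂(P(1)) = -(0.3524)·log₂(0.3524) = 0.53026
  -P(2)·log₂(P(2)) = -(0.2422)·log₂(0.2422) = 0.49548
  -P(3)·log₂(P(3)) = -(0.1637)·log₂(0.1637) = 0.42740
  -P(4)·log₂(P(4)) = -(0.0501)·log₂(0.0501) = 0.21638
  -P(5)·log₂(P(5)) = -(0.1916)·log₂(0.1916) = 0.45674
H(P) = 0.53026 + 0.49548 + 0.42740 + 0.21638 + 0.45674 = 2.12626 bits

log₂(5) = 2.32193 bits

D_KL(P||U) = 2.32193 - 2.12626 = 0.19567 ≈ 0.1957 bits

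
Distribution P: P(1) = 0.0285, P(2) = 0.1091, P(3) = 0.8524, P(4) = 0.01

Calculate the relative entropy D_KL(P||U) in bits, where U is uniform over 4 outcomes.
1.2422 bits

U(i) = 1/4 for all i

D_KL(P||U) = Σ P(x) log₂(P(x) / (1/4))
           = Σ P(x) log₂(P(x)) + log₂(4)
           = log₂(4) - H(P)

H(P) = -Σ P(x) log₂(P(x)):
  -P(1)·log₂(P(1)) = -(0.0285)·log₂(0.0285) = 0.14629
  -P(2)·log₂(P(2)) = -(0.1091)·log₂(0.1091) = 0.34871
  -P(3)·log₂(P(3)) = -(0.8524)·log₂(0.8524) = 0.19639
  -P(4)·log₂(P(4)) = -(0.01)·log₂(0.01) = 0.06644
H(P) = 0.14629 + 0.34871 + 0.19639 + 0.06644 = 0.75783 bits

log₂(4) = 2.00000 bits

D_KL(P||U) = 2.00000 - 0.75783 = 1.24217 ≈ 1.2422 bits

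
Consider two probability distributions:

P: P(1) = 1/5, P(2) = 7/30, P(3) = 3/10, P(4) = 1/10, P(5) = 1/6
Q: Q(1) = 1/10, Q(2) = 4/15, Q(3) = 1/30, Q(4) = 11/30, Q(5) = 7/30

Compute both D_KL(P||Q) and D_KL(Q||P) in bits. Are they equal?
D_KL(P||Q) = 0.8377 bits, D_KL(Q||P) = 0.6463 bits. No, they are not equal.

D_KL(P||Q) = Σ P(x) log₂(P(x)/Q(x))

Computing term by term:
  P(1)·log₂(P(1)/Q(1)) = (1/5)·log₂((1/5)/(1/10)) = 0.20000
  P(2)·log₂(P(2)/Q(2)) = (7/30)·log₂((7/30)/(4/15)) = -0.04495
  P(3)·log₂(P(3)/Q(3)) = (3/10)·log₂((3/10)/(1/30)) = 0.95098
  P(4)·log₂(P(4)/Q(4)) = (1/10)·log₂((1/10)/(11/30)) = -0.18745
  P(5)·log₂(P(5)/Q(5)) = (1/6)·log₂((1/6)/(7/30)) = -0.08090

D_KL(P||Q) = 0.20000 - 0.04495 + 0.95098 - 0.18745 - 0.08090 = 0.83768 ≈ 0.8377 bits

D_KL(Q||P) = Σ Q(x) log₂(Q(x)/P(x))

Computing term by term:
  Q(1)·log₂(Q(1)/P(1)) = (1/10)·log₂((1/10)/(1/5)) = -0.10000
  Q(2)·log₂(Q(2)/P(2)) = (4/15)·log₂((4/15)/(7/30)) = 0.05137
  Q(3)·log₂(Q(3)/P(3)) = (1/30)·log₂((1/30)/(3/10)) = -0.10566
  Q(4)·log₂(Q(4)/P(4)) = (11/30)·log₂((11/30)/(1/10)) = 0.68731
  Q(5)·log₂(Q(5)/P(5)) = (7/30)·log₂((7/30)/(1/6)) = 0.11327

D_KL(Q||P) = -0.10000 + 0.05137 - 0.10566 + 0.68731 + 0.11327 = 0.64629 ≈ 0.6463 bits

These are NOT equal (difference: 0.1914 bits). KL divergence is asymmetric: D_KL(P||Q) ≠ D_KL(Q||P) in general.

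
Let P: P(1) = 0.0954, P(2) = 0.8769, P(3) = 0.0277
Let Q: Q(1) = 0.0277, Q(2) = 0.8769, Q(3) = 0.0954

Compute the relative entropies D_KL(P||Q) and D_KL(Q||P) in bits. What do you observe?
D_KL(P||Q) = 0.1208 bits, D_KL(Q||P) = 0.1208 bits. The two directions give the same value here, because Q is a self-inverse relabeling of P; in general KL divergence is asymmetric.

D_KL(P||Q) = Σ P(x) log₂(P(x)/Q(x))

Computing term by term:
  P(1)·log₂(P(1)/Q(1)) = 0.0954·log₂(0.0954/0.0277) = 0.17020
  P(2)·log₂(P(2)/Q(2)) = 0.8769·log₂(0.8769/0.8769) = 0.00000
  P(3)·log₂(P(3)/Q(3)) = 0.0277·log₂(0.0277/0.0954) = -0.04942

D_KL(P||Q) = 0.17020 + 0.00000 - 0.04942 = 0.12078 ≈ 0.1208 bits

D_KL(Q||P) = Σ Q(x) log₂(Q(x)/P(x))

Computing term by term:
  Q(1)·log₂(Q(1)/P(1)) = 0.0277·log₂(0.0277/0.0954) = -0.04942
  Q(2)·log₂(Q(2)/P(2)) = 0.8769·log₂(0.8769/0.8769) = 0.00000
  Q(3)·log₂(Q(3)/P(3)) = 0.0954·log₂(0.0954/0.0277) = 0.17020

D_KL(Q||P) = -0.04942 + 0.00000 + 0.17020 = 0.12078 ≈ 0.1208 bits

These ARE equal here. Q is P with outcomes relabeled (Q(1) = P(3), Q(3) = P(1)) by a relabeling that is its own inverse, so the two sums contain exactly the same terms in a different order. This is a special case — KL divergence is not symmetric in general: D_KL(P||Q) ≠ D_KL(Q||P) for most P, Q.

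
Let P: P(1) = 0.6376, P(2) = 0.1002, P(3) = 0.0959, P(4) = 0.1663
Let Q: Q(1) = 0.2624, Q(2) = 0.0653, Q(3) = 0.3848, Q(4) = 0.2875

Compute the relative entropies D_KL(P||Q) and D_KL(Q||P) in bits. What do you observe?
D_KL(P||Q) = 0.5550 bits, D_KL(Q||P) = 0.6220 bits. The two directions give different values (D_KL(Q||P) exceeds D_KL(P||Q) by 0.0670 bits): KL divergence is asymmetric.

D_KL(P||Q) = Σ P(x) log₂(P(x)/Q(x))

Computing term by term:
  P(1)·log₂(P(1)/Q(1)) = 0.6376·log₂(0.6376/0.2624) = 0.81669
  P(2)·log₂(P(2)/Q(2)) = 0.1002·log₂(0.1002/0.0653) = 0.06190
  P(3)·log₂(P(3)/Q(3)) = 0.0959·log₂(0.0959/0.3848) = -0.19223
  P(4)·log₂(P(4)/Q(4)) = 0.1663·log₂(0.1663/0.2875) = -0.13134

D_KL(P||Q) = 0.81669 + 0.06190 - 0.19223 - 0.13134 = 0.55502 ≈ 0.5550 bits

D_KL(Q||P) = Σ Q(x) log₂(Q(x)/P(x))

Computing term by term:
  Q(1)·log₂(Q(1)/P(1)) = 0.2624·log₂(0.2624/0.6376) = -0.33610
  Q(2)·log₂(Q(2)/P(2)) = 0.0653·log₂(0.0653/0.1002) = -0.04034
  Q(3)·log₂(Q(3)/P(3)) = 0.3848·log₂(0.3848/0.0959) = 0.77133
  Q(4)·log₂(Q(4)/P(4)) = 0.2875·log₂(0.2875/0.1663) = 0.22706

D_KL(Q||P) = -0.33610 - 0.04034 + 0.77133 + 0.22706 = 0.62195 ≈ 0.6220 bits

These are NOT equal (difference: 0.0670 bits). KL divergence is asymmetric: D_KL(P||Q) ≠ D_KL(Q||P) in general.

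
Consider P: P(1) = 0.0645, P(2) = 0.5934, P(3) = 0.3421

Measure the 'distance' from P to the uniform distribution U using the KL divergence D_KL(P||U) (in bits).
0.3537 bits

U(i) = 1/3 for all i

D_KL(P||U) = Σ P(x) log₂(P(x) / (1/3))
           = Σ P(x) log₂(P(x)) + log₂(3)
           = log₂(3) - H(P)

H(P) = -Σ P(x) log₂(P(x)):
  -P(1)·log₂(P(1)) = -(0.0645)·log₂(0.0645) = 0.25507
  -P(2)·log₂(P(2)) = -(0.5934)·log₂(0.5934) = 0.44678
  -P(3)·log₂(P(3)) = -(0.3421)·log₂(0.3421) = 0.52940
H(P) = 0.25507 + 0.44678 + 0.52940 = 1.23125 bits

log₂(3) = 1.58496 bits

D_KL(P||U) = 1.58496 - 1.23125 = 0.35371 ≈ 0.3537 bits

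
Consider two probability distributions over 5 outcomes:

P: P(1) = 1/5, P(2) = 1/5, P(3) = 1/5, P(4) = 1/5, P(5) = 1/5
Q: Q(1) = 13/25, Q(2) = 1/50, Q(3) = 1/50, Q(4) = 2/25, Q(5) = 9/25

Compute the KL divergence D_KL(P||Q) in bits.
1.1479 bits

D_KL(P||Q) = Σ P(x) log₂(P(x)/Q(x))

Computing term by term:
  P(1)·log₂(P(1)/Q(1)) = (1/5)·log₂((1/5)/(13/25)) = -0.27570
  P(2)·log₂(P(2)/Q(2)) = (1/5)·log₂((1/5)/(1/50)) = 0.66439
  P(3)·log₂(P(3)/Q(3)) = (1/5)·log₂((1/5)/(1/50)) = 0.66439
  P(4)·log₂(P(4)/Q(4)) = (1/5)·log₂((1/5)/(2/25)) = 0.26439
  P(5)·log₂(P(5)/Q(5)) = (1/5)·log₂((1/5)/(9/25)) = -0.16960

D_KL(P||Q) = -0.27570 + 0.66439 + 0.66439 + 0.26439 - 0.16960 = 1.14787 ≈ 1.1479 bits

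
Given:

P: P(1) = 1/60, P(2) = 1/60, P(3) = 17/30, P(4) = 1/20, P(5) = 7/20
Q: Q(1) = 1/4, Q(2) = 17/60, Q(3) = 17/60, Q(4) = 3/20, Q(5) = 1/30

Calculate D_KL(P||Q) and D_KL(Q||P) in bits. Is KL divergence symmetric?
D_KL(P||Q) = 1.5415 bits, D_KL(Q||P) = 1.9762 bits. No, KL divergence is not symmetric.

D_KL(P||Q) = Σ P(x) log₂(P(x)/Q(x))

Computing term by term:
  P(1)·log₂(P(1)/Q(1)) = (1/60)·log₂((1/60)/(1/4)) = -0.06511
  P(2)·log₂(P(2)/Q(2)) = (1/60)·log₂((1/60)/(17/60)) = -0.06812
  P(3)·log₂(P(3)/Q(3)) = (17/30)·log₂((17/30)/(17/60)) = 0.56667
  P(4)·log₂(P(4)/Q(4)) = (1/20)·log₂((1/20)/(3/20)) = -0.07925
  P(5)·log₂(P(5)/Q(5)) = (7/20)·log₂((7/20)/(1/30)) = 1.18731

D_KL(P||Q) = -0.06511 - 0.06812 + 0.56667 - 0.07925 + 1.18731 = 1.54150 ≈ 1.5415 bits

D_KL(Q||P) = Σ Q(x) log₂(Q(x)/P(x))

Computing term by term:
  Q(1)·log₂(Q(1)/P(1)) = (1/4)·log₂((1/4)/(1/60)) = 0.97672
  Q(2)·log₂(Q(2)/P(2)) = (17/60)·log₂((17/60)/(1/60)) = 1.15811
  Q(3)·log₂(Q(3)/P(3)) = (17/60)·log₂((17/60)/(17/30)) = -0.28333
  Q(4)·log₂(Q(4)/P(4)) = (3/20)·log₂((3/20)/(1/20)) = 0.23774
  Q(5)·log₂(Q(5)/P(5)) = (1/30)·log₂((1/30)/(7/20)) = -0.11308

D_KL(Q||P) = 0.97672 + 1.15811 - 0.28333 + 0.23774 - 0.11308 = 1.97616 ≈ 1.9762 bits

These are NOT equal (difference: 0.4347 bits). KL divergence is asymmetric: D_KL(P||Q) ≠ D_KL(Q||P) in general.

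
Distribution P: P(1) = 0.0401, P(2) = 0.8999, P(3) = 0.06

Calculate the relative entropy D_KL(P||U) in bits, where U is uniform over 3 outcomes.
1.0184 bits

U(i) = 1/3 for all i

D_KL(P||U) = Σ P(x) log₂(P(x) / (1/3))
           = Σ P(x) log₂(P(x)) + log₂(3)
           = log₂(3) - H(P)

H(P) = -Σ P(x) log₂(P(x)):
  -P(1)·log₂(P(1)) = -(0.0401)·log₂(0.0401) = 0.18607
  -P(2)·log₂(P(2)) = -(0.8999)·log₂(0.8999) = 0.13693
  -P(3)·log₂(P(3)) = -(0.06)·log₂(0.06) = 0.24353
H(P) = 0.18607 + 0.13693 + 0.24353 = 0.56653 bits

log₂(3) = 1.58496 bits

D_KL(P||U) = 1.58496 - 0.56653 = 1.01843 ≈ 1.0184 bits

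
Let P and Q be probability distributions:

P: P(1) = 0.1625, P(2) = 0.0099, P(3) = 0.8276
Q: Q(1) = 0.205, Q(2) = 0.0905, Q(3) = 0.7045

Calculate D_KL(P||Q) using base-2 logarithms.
0.1062 bits

D_KL(P||Q) = Σ P(x) log₂(P(x)/Q(x))

Computing term by term:
  P(1)·log₂(P(1)/Q(1)) = 0.1625·log₂(0.1625/0.205) = -0.05447
  P(2)·log₂(P(2)/Q(2)) = 0.0099·log₂(0.0099/0.0905) = -0.03160
  P(3)·log₂(P(3)/Q(3)) = 0.8276·log₂(0.8276/0.7045) = 0.19228

D_KL(P||Q) = -0.05447 - 0.03160 + 0.19228 = 0.10621 ≈ 0.1062 bits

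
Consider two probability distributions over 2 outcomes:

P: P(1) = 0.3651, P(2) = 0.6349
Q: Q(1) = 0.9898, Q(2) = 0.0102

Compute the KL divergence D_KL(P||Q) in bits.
3.2586 bits

D_KL(P||Q) = Σ P(x) log₂(P(x)/Q(x))

Computing term by term:
  P(1)·log₂(P(1)/Q(1)) = 0.3651·log₂(0.3651/0.9898) = -0.52532
  P(2)·log₂(P(2)/Q(2)) = 0.6349·log₂(0.6349/0.0102) = 3.78393

D_KL(P||Q) = -0.52532 + 3.78393 = 3.25861 ≈ 3.2586 bits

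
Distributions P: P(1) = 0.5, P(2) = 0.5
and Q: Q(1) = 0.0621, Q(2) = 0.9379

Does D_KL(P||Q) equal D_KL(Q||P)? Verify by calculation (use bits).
D_KL(P||Q) = 1.0509 bits, D_KL(Q||P) = 0.6643 bits. No — D_KL(P||Q) ≠ D_KL(Q||P) for this pair.

D_KL(P||Q) = Σ P(x) log₂(P(x)/Q(x))

Computing term by term:
  P(1)·log₂(P(1)/Q(1)) = 0.5·log₂(0.5/0.0621) = 1.50463
  P(2)·log₂(P(2)/Q(2)) = 0.5·log₂(0.5/0.9379) = -0.45375

D_KL(P||Q) = 1.50463 - 0.45375 = 1.05088 ≈ 1.0509 bits

D_KL(Q||P) = Σ Q(x) log₂(Q(x)/P(x))

Computing term by term:
  Q(1)·log₂(Q(1)/P(1)) = 0.0621·log₂(0.0621/0.5) = -0.18688
  Q(2)·log₂(Q(2)/P(2)) = 0.9379·log₂(0.9379/0.5) = 0.85115

D_KL(Q||P) = -0.18688 + 0.85115 = 0.66427 ≈ 0.6643 bits

These are NOT equal (difference: 0.3866 bits). KL divergence is asymmetric: D_KL(P||Q) ≠ D_KL(Q||P) in general.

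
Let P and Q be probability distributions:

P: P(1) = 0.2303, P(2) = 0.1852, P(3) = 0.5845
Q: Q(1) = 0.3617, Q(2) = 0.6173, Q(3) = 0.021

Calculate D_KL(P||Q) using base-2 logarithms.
2.3332 bits

D_KL(P||Q) = Σ P(x) log₂(P(x)/Q(x))

Computing term by term:
  P(1)·log₂(P(1)/Q(1)) = 0.2303·log₂(0.2303/0.3617) = -0.14999
  P(2)·log₂(P(2)/Q(2)) = 0.1852·log₂(0.1852/0.6173) = -0.32167
  P(3)·log₂(P(3)/Q(3)) = 0.5845·log₂(0.5845/0.021) = 2.80486

D_KL(P||Q) = -0.14999 - 0.32167 + 2.80486 = 2.33320 ≈ 2.3332 bits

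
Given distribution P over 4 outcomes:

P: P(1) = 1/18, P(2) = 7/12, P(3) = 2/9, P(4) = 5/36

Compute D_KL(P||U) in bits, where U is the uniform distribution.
0.4370 bits

U(i) = 1/4 for all i

D_KL(P||U) = Σ P(x) log₂(P(x) / (1/4))
           = Σ P(x) log₂(P(x)) + log₂(4)
           = log₂(4) - H(P)

H(P) = -Σ P(x) log₂(P(x)):
  -P(1)·log₂(P(1)) = -(1/18)·log₂(1/18) = 0.23166
  -P(2)·log₂(P(2)) = -(7/12)·log₂(7/12) = 0.45360
  -P(3)·log₂(P(3)) = -(2/9)·log₂(2/9) = 0.48221
  -P(4)·log₂(P(4)) = -(5/36)·log₂(5/36) = 0.39556
H(P) = 0.23166 + 0.45360 + 0.48221 + 0.39556 = 1.56303 bits

log₂(4) = 2.00000 bits

D_KL(P||U) = 2.00000 - 1.56303 = 0.43697 ≈ 0.4370 bits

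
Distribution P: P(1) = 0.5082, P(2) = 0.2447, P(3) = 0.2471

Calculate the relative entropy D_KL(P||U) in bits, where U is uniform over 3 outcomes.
0.0934 bits

U(i) = 1/3 for all i

D_KL(P||U) = Σ P(x) log₂(P(x) / (1/3))
           = Σ P(x) log₂(P(x)) + log₂(3)
           = log₂(3) - H(P)

H(P) = -Σ P(x) log₂(P(x)):
  -P(1)·log₂(P(1)) = -(0.5082)·log₂(0.5082) = 0.49627
  -P(2)·log₂(P(2)) = -(0.2447)·log₂(0.2447) = 0.49696
  -P(3)·log₂(P(3)) = -(0.2471)·log₂(0.2471) = 0.49836
H(P) = 0.49627 + 0.49696 + 0.49836 = 1.49159 bits

log₂(3) = 1.58496 bits

D_KL(P||U) = 1.58496 - 1.49159 = 0.09337 ≈ 0.0934 bits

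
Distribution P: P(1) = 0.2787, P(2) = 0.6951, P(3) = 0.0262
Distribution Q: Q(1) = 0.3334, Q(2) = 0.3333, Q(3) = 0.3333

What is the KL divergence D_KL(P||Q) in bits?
0.5689 bits

D_KL(P||Q) = Σ P(x) log₂(P(x)/Q(x))

Computing term by term:
  P(1)·log₂(P(1)/Q(1)) = 0.2787·log₂(0.2787/0.3334) = -0.07206
  P(2)·log₂(P(2)/Q(2)) = 0.6951·log₂(0.6951/0.3333) = 0.73708
  P(3)·log₂(P(3)/Q(3)) = 0.0262·log₂(0.0262/0.3333) = -0.09613

D_KL(P||Q) = -0.07206 + 0.73708 - 0.09613 = 0.56889 ≈ 0.5689 bits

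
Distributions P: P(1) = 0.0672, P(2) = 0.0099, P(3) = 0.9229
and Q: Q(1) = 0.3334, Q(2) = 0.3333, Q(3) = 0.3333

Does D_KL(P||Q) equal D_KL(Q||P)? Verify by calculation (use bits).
D_KL(P||Q) = 1.1506 bits, D_KL(Q||P) = 1.9716 bits. No — D_KL(P||Q) ≠ D_KL(Q||P) for this pair.

D_KL(P||Q) = Σ P(x) log₂(P(x)/Q(x))

Computing term by term:
  P(1)·log₂(P(1)/Q(1)) = 0.0672·log₂(0.0672/0.3334) = -0.15528
  P(2)·log₂(P(2)/Q(2)) = 0.0099·log₂(0.0099/0.3333) = -0.05023
  P(3)·log₂(P(3)/Q(3)) = 0.9229·log₂(0.9229/0.3333) = 1.35607

D_KL(P||Q) = -0.15528 - 0.05023 + 1.35607 = 1.15056 ≈ 1.1506 bits

D_KL(Q||P) = Σ Q(x) log₂(Q(x)/P(x))

Computing term by term:
  Q(1)·log₂(Q(1)/P(1)) = 0.3334·log₂(0.3334/0.0672) = 0.77039
  Q(2)·log₂(Q(2)/P(2)) = 0.3333·log₂(0.3333/0.0099) = 1.69091
  Q(3)·log₂(Q(3)/P(3)) = 0.3333·log₂(0.3333/0.9229) = -0.48974

D_KL(Q||P) = 0.77039 + 1.69091 - 0.48974 = 1.97156 ≈ 1.9716 bits

These are NOT equal (difference: 0.8210 bits). KL divergence is asymmetric: D_KL(P||Q) ≠ D_KL(Q||P) in general.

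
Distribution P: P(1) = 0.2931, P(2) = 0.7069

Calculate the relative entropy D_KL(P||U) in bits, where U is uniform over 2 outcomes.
0.1273 bits

U(i) = 1/2 for all i

D_KL(P||U) = Σ P(x) log₂(P(x) / (1/2))
           = Σ P(x) log₂(P(x)) + log₂(2)
           = log₂(2) - H(P)

H(P) = -Σ P(x) log₂(P(x)):
  -P(1)·log₂(P(1)) = -(0.2931)·log₂(0.2931) = 0.51894
  -P(2)·log₂(P(2)) = -(0.7069)·log₂(0.7069) = 0.35375
H(P) = 0.51894 + 0.35375 = 0.87269 bits

log₂(2) = 1.00000 bits

D_KL(P||U) = 1.00000 - 0.87269 = 0.12731 ≈ 0.1273 bits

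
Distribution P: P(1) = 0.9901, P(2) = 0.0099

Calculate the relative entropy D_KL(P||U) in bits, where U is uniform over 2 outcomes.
0.9199 bits

U(i) = 1/2 for all i

D_KL(P||U) = Σ P(x) log₂(P(x) / (1/2))
           = Σ P(x) log₂(P(x)) + log₂(2)
           = log₂(2) - H(P)

H(P) = -Σ P(x) log₂(P(x)):
  -P(1)·log₂(P(1)) = -(0.9901)·log₂(0.9901) = 0.01421
  -P(2)·log₂(P(2)) = -(0.0099)·log₂(0.0099) = 0.06592
H(P) = 0.01421 + 0.06592 = 0.08013 bits

log₂(2) = 1.00000 bits

D_KL(P||U) = 1.00000 - 0.08013 = 0.91987 ≈ 0.9199 bits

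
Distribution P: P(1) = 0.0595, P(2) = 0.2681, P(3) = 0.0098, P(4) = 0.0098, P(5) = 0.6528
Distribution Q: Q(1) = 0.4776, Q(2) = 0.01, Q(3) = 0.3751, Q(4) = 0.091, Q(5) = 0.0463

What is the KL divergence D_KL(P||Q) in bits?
3.5023 bits

D_KL(P||Q) = Σ P(x) log₂(P(x)/Q(x))

Computing term by term:
  P(1)·log₂(P(1)/Q(1)) = 0.0595·log₂(0.0595/0.4776) = -0.17879
  P(2)·log₂(P(2)/Q(2)) = 0.2681·log₂(0.2681/0.01) = 1.27205
  P(3)·log₂(P(3)/Q(3)) = 0.0098·log₂(0.0098/0.3751) = -0.05153
  P(4)·log₂(P(4)/Q(4)) = 0.0098·log₂(0.0098/0.091) = -0.03151
  P(5)·log₂(P(5)/Q(5)) = 0.6528·log₂(0.6528/0.0463) = 2.49210

D_KL(P||Q) = -0.17879 + 1.27205 - 0.05153 - 0.03151 + 2.49210 = 3.50232 ≈ 3.5023 bits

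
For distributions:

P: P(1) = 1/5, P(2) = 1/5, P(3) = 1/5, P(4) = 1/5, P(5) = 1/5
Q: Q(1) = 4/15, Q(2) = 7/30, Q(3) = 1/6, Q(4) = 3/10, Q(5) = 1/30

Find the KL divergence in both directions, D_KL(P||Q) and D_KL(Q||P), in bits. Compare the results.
D_KL(P||Q) = 0.3251 bits, D_KL(Q||P) = 0.2081 bits. D_KL(P||Q) is larger than D_KL(Q||P) by 0.1170 bits; the two directions differ.

D_KL(P||Q) = Σ P(x) log₂(P(x)/Q(x))

Computing term by term:
  P(1)·log₂(P(1)/Q(1)) = (1/5)·log₂((1/5)/(4/15)) = -0.08301
  P(2)·log₂(P(2)/Q(2)) = (1/5)·log₂((1/5)/(7/30)) = -0.04448
  P(3)·log₂(P(3)/Q(3)) = (1/5)·log₂((1/5)/(1/6)) = 0.05261
  P(4)·log₂(P(4)/Q(4)) = (1/5)·log₂((1/5)/(3/10)) = -0.11699
  P(5)·log₂(P(5)/Q(5)) = (1/5)·log₂((1/5)/(1/30)) = 0.51699

D_KL(P||Q) = -0.08301 - 0.04448 + 0.05261 - 0.11699 + 0.51699 = 0.32512 ≈ 0.3251 bits

D_KL(Q||P) = Σ Q(x) log₂(Q(x)/P(x))

Computing term by term:
  Q(1)·log₂(Q(1)/P(1)) = (4/15)·log₂((4/15)/(1/5)) = 0.11068
  Q(2)·log₂(Q(2)/P(2)) = (7/30)·log₂((7/30)/(1/5)) = 0.05189
  Q(3)·log₂(Q(3)/P(3)) = (1/6)·log₂((1/6)/(1/5)) = -0.04384
  Q(4)·log₂(Q(4)/P(4)) = (3/10)·log₂((3/10)/(1/5)) = 0.17549
  Q(5)·log₂(Q(5)/P(5)) = (1/30)·log₂((1/30)/(1/5)) = -0.08617

D_KL(Q||P) = 0.11068 + 0.05189 - 0.04384 + 0.17549 - 0.08617 = 0.20805 ≈ 0.2081 bits

These are NOT equal (difference: 0.1170 bits). KL divergence is asymmetric: D_KL(P||Q) ≠ D_KL(Q||P) in general.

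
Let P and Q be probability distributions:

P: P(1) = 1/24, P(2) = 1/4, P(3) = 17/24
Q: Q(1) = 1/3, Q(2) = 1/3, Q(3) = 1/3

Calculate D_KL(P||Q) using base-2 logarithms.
0.5415 bits

D_KL(P||Q) = Σ P(x) log₂(P(x)/Q(x))

Computing term by term:
  P(1)·log₂(P(1)/Q(1)) = (1/24)·log₂((1/24)/(1/3)) = -0.12500
  P(2)·log₂(P(2)/Q(2)) = (1/4)·log₂((1/4)/(1/3)) = -0.10376
  P(3)·log₂(P(3)/Q(3)) = (17/24)·log₂((17/24)/(1/3)) = 0.77029

D_KL(P||Q) = -0.12500 - 0.10376 + 0.77029 = 0.54153 ≈ 0.5415 bits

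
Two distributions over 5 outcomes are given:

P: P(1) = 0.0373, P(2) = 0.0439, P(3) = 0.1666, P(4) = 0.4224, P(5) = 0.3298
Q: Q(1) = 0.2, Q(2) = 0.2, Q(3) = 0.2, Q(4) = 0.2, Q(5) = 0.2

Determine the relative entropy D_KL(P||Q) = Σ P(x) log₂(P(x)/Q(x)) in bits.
0.4633 bits

D_KL(P||Q) = Σ P(x) log₂(P(x)/Q(x))

Computing term by term:
  P(1)·log₂(P(1)/Q(1)) = 0.0373·log₂(0.0373/0.2) = -0.09037
  P(2)·log₂(P(2)/Q(2)) = 0.0439·log₂(0.0439/0.2) = -0.09604
  P(3)·log₂(P(3)/Q(3)) = 0.1666·log₂(0.1666/0.2) = -0.04392
  P(4)·log₂(P(4)/Q(4)) = 0.4224·log₂(0.4224/0.2) = 0.45560
  P(5)·log₂(P(5)/Q(5)) = 0.3298·log₂(0.3298/0.2) = 0.23798

D_KL(P||Q) = -0.09037 - 0.09604 - 0.04392 + 0.45560 + 0.23798 = 0.46325 ≈ 0.4633 bits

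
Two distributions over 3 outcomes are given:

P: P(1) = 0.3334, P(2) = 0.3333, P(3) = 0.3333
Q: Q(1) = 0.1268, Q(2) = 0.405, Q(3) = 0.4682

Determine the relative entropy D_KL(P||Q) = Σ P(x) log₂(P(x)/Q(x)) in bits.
0.2079 bits

D_KL(P||Q) = Σ P(x) log₂(P(x)/Q(x))

Computing term by term:
  P(1)·log₂(P(1)/Q(1)) = 0.3334·log₂(0.3334/0.1268) = 0.46499
  P(2)·log₂(P(2)/Q(2)) = 0.3333·log₂(0.3333/0.405) = -0.09369
  P(3)·log₂(P(3)/Q(3)) = 0.3333·log₂(0.3333/0.4682) = -0.16342

D_KL(P||Q) = 0.46499 - 0.09369 - 0.16342 = 0.20788 ≈ 0.2079 bits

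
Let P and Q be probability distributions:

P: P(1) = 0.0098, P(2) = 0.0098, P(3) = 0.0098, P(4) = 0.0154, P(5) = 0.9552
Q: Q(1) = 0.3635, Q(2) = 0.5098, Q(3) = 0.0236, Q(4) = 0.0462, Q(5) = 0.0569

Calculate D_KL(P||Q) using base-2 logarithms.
3.7432 bits

D_KL(P||Q) = Σ P(x) log₂(P(x)/Q(x))

Computing term by term:
  P(1)·log₂(P(1)/Q(1)) = 0.0098·log₂(0.0098/0.3635) = -0.05109
  P(2)·log₂(P(2)/Q(2)) = 0.0098·log₂(0.0098/0.5098) = -0.05587
  P(3)·log₂(P(3)/Q(3)) = 0.0098·log₂(0.0098/0.0236) = -0.01243
  P(4)·log₂(P(4)/Q(4)) = 0.0154·log₂(0.0154/0.0462) = -0.02441
  P(5)·log₂(P(5)/Q(5)) = 0.9552·log₂(0.9552/0.0569) = 3.88700

D_KL(P||Q) = -0.05109 - 0.05587 - 0.01243 - 0.02441 + 3.88700 = 3.74320 ≈ 3.7432 bits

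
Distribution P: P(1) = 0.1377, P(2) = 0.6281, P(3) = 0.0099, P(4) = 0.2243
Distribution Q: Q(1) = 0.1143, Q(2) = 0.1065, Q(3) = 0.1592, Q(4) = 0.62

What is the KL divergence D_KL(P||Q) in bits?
1.2763 bits

D_KL(P||Q) = Σ P(x) log₂(P(x)/Q(x))

Computing term by term:
  P(1)·log₂(P(1)/Q(1)) = 0.1377·log₂(0.1377/0.1143) = 0.03700
  P(2)·log₂(P(2)/Q(2)) = 0.6281·log₂(0.6281/0.1065) = 1.60802
  P(3)·log₂(P(3)/Q(3)) = 0.0099·log₂(0.0099/0.1592) = -0.03967
  P(4)·log₂(P(4)/Q(4)) = 0.2243·log₂(0.2243/0.62) = -0.32901

D_KL(P||Q) = 0.03700 + 1.60802 - 0.03967 - 0.32901 = 1.27634 ≈ 1.2763 bits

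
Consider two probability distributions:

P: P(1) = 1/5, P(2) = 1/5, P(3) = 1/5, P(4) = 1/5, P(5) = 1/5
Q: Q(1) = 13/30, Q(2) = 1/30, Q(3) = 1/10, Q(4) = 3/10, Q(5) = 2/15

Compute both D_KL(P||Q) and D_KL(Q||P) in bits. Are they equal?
D_KL(P||Q) = 0.4939 bits, D_KL(Q||P) = 0.3947 bits. No, they are not equal.

D_KL(P||Q) = Σ P(x) log₂(P(x)/Q(x))

Computing term by term:
  P(1)·log₂(P(1)/Q(1)) = (1/5)·log₂((1/5)/(13/30)) = -0.22310
  P(2)·log₂(P(2)/Q(2)) = (1/5)·log₂((1/5)/(1/30)) = 0.51699
  P(3)·log₂(P(3)/Q(3)) = (1/5)·log₂((1/5)/(1/10)) = 0.20000
  P(4)·log₂(P(4)/Q(4)) = (1/5)·log₂((1/5)/(3/10)) = -0.11699
  P(5)·log₂(P(5)/Q(5)) = (1/5)·log₂((1/5)/(2/15)) = 0.11699

D_KL(P||Q) = -0.22310 + 0.51699 + 0.20000 - 0.11699 + 0.11699 = 0.49389 ≈ 0.4939 bits

D_KL(Q||P) = Σ Q(x) log₂(Q(x)/P(x))

Computing term by term:
  Q(1)·log₂(Q(1)/P(1)) = (13/30)·log₂((13/30)/(1/5)) = 0.48337
  Q(2)·log₂(Q(2)/P(2)) = (1/30)·log₂((1/30)/(1/5)) = -0.08617
  Q(3)·log₂(Q(3)/P(3)) = (1/10)·log₂((1/10)/(1/5)) = -0.10000
  Q(4)·log₂(Q(4)/P(4)) = (3/10)·log₂((3/10)/(1/5)) = 0.17549
  Q(5)·log₂(Q(5)/P(5)) = (2/15)·log₂((2/15)/(1/5)) = -0.07800

D_KL(Q||P) = 0.48337 - 0.08617 - 0.10000 + 0.17549 - 0.07800 = 0.39469 ≈ 0.3947 bits

These are NOT equal (difference: 0.0992 bits). KL divergence is asymmetric: D_KL(P||Q) ≠ D_KL(Q||P) in general.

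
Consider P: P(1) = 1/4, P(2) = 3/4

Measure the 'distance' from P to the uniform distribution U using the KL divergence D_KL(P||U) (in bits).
0.1887 bits

U(i) = 1/2 for all i

D_KL(P||U) = Σ P(x) log₂(P(x) / (1/2))
           = Σ P(x) log₂(P(x)) + log₂(2)
           = log₂(2) - H(P)

H(P) = -Σ P(x) log₂(P(x)):
  -P(1)·log₂(P(1)) = -(1/4)·log₂(1/4) = 0.50000
  -P(2)·log₂(P(2)) = -(3/4)·log₂(3/4) = 0.31128
H(P) = 0.50000 + 0.31128 = 0.81128 bits

log₂(2) = 1.00000 bits

D_KL(P||U) = 1.00000 - 0.81128 = 0.18872 ≈ 0.1887 bits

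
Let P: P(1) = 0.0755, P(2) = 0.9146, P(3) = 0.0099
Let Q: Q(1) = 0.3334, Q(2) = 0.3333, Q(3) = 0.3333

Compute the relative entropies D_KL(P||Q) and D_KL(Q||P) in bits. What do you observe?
D_KL(P||Q) = 1.1200 bits, D_KL(Q||P) = 1.9199 bits. The two directions give different values (D_KL(Q||P) exceeds D_KL(P||Q) by 0.7999 bits): KL divergence is asymmetric.

D_KL(P||Q) = Σ P(x) log₂(P(x)/Q(x))

Computing term by term:
  P(1)·log₂(P(1)/Q(1)) = 0.0755·log₂(0.0755/0.3334) = -0.16177
  P(2)·log₂(P(2)/Q(2)) = 0.9146·log₂(0.9146/0.3333) = 1.33195
  P(3)·log₂(P(3)/Q(3)) = 0.0099·log₂(0.0099/0.3333) = -0.05023

D_KL(P||Q) = -0.16177 + 1.33195 - 0.05023 = 1.11995 ≈ 1.1200 bits

D_KL(Q||P) = Σ Q(x) log₂(Q(x)/P(x))

Computing term by term:
  Q(1)·log₂(Q(1)/P(1)) = 0.3334·log₂(0.3334/0.0755) = 0.71438
  Q(2)·log₂(Q(2)/P(2)) = 0.3333·log₂(0.3333/0.9146) = -0.48539
  Q(3)·log₂(Q(3)/P(3)) = 0.3333·log₂(0.3333/0.0099) = 1.69091

D_KL(Q||P) = 0.71438 - 0.48539 + 1.69091 = 1.91990 ≈ 1.9199 bits

These are NOT equal (difference: 0.7999 bits). KL divergence is asymmetric: D_KL(P||Q) ≠ D_KL(Q||P) in general.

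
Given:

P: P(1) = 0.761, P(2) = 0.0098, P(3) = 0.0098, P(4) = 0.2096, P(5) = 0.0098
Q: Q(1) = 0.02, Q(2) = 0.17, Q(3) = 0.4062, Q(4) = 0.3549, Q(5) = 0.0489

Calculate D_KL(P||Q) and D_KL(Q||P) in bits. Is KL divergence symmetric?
D_KL(P||Q) = 3.7201 bits, D_KL(Q||P) = 3.1605 bits. No, KL divergence is not symmetric.

D_KL(P||Q) = Σ P(x) log₂(P(x)/Q(x))

Computing term by term:
  P(1)·log₂(P(1)/Q(1)) = 0.761·log₂(0.761/0.02) = 3.99512
  P(2)·log₂(P(2)/Q(2)) = 0.0098·log₂(0.0098/0.17) = -0.04034
  P(3)·log₂(P(3)/Q(3)) = 0.0098·log₂(0.0098/0.4062) = -0.05266
  P(4)·log₂(P(4)/Q(4)) = 0.2096·log₂(0.2096/0.3549) = -0.15925
  P(5)·log₂(P(5)/Q(5)) = 0.0098·log₂(0.0098/0.0489) = -0.02273

D_KL(P||Q) = 3.99512 - 0.04034 - 0.05266 - 0.15925 - 0.02273 = 3.72014 ≈ 3.7201 bits

D_KL(Q||P) = Σ Q(x) log₂(Q(x)/P(x))

Computing term by term:
  Q(1)·log₂(Q(1)/P(1)) = 0.02·log₂(0.02/0.761) = -0.10500
  Q(2)·log₂(Q(2)/P(2)) = 0.17·log₂(0.17/0.0098) = 0.69982
  Q(3)·log₂(Q(3)/P(3)) = 0.4062·log₂(0.4062/0.0098) = 2.18262
  Q(4)·log₂(Q(4)/P(4)) = 0.3549·log₂(0.3549/0.2096) = 0.26964
  Q(5)·log₂(Q(5)/P(5)) = 0.0489·log₂(0.0489/0.0098) = 0.11340

D_KL(Q||P) = -0.10500 + 0.69982 + 2.18262 + 0.26964 + 0.11340 = 3.16048 ≈ 3.1605 bits

These are NOT equal (difference: 0.5596 bits). KL divergence is asymmetric: D_KL(P||Q) ≠ D_KL(Q||P) in general.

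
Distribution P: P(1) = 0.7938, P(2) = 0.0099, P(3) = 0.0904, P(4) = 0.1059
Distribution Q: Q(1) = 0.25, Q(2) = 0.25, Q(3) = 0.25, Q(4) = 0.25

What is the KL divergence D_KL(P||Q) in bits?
1.0131 bits

D_KL(P||Q) = Σ P(x) log₂(P(x)/Q(x))

Computing term by term:
  P(1)·log₂(P(1)/Q(1)) = 0.7938·log₂(0.7938/0.25) = 1.32314
  P(2)·log₂(P(2)/Q(2)) = 0.0099·log₂(0.0099/0.25) = -0.04612
  P(3)·log₂(P(3)/Q(3)) = 0.0904·log₂(0.0904/0.25) = -0.13267
  P(4)·log₂(P(4)/Q(4)) = 0.1059·log₂(0.1059/0.25) = -0.13123

D_KL(P||Q) = 1.32314 - 0.04612 - 0.13267 - 0.13123 = 1.01312 ≈ 1.0131 bits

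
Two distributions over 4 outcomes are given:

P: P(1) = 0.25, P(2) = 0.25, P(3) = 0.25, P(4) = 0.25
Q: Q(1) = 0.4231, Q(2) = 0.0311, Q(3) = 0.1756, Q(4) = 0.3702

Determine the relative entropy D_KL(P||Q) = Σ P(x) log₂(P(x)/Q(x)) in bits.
0.5478 bits

D_KL(P||Q) = Σ P(x) log₂(P(x)/Q(x))

Computing term by term:
  P(1)·log₂(P(1)/Q(1)) = 0.25·log₂(0.25/0.4231) = -0.18977
  P(2)·log₂(P(2)/Q(2)) = 0.25·log₂(0.25/0.0311) = 0.75174
  P(3)·log₂(P(3)/Q(3)) = 0.25·log₂(0.25/0.1756) = 0.12741
  P(4)·log₂(P(4)/Q(4)) = 0.25·log₂(0.25/0.3702) = -0.14159

D_KL(P||Q) = -0.18977 + 0.75174 + 0.12741 - 0.14159 = 0.54779 ≈ 0.5478 bits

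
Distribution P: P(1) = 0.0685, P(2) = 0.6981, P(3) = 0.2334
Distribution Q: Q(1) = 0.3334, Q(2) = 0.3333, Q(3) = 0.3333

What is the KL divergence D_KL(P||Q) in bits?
0.4682 bits

D_KL(P||Q) = Σ P(x) log₂(P(x)/Q(x))

Computing term by term:
  P(1)·log₂(P(1)/Q(1)) = 0.0685·log₂(0.0685/0.3334) = -0.15639
  P(2)·log₂(P(2)/Q(2)) = 0.6981·log₂(0.6981/0.3333) = 0.74460
  P(3)·log₂(P(3)/Q(3)) = 0.2334·log₂(0.2334/0.3333) = -0.11997

D_KL(P||Q) = -0.15639 + 0.74460 - 0.11997 = 0.46824 ≈ 0.4682 bits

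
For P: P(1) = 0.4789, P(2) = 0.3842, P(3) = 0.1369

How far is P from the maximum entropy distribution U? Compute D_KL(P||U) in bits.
0.1533 bits

U(i) = 1/3 for all i

D_KL(P||U) = Σ P(x) log₂(P(x) / (1/3))
           = Σ P(x) log₂(P(x)) + log₂(3)
           = log₂(3) - H(P)

H(P) = -Σ P(x) log₂(P(x)):
  -P(1)·log₂(P(1)) = -(0.4789)·log₂(0.4789) = 0.50869
  -P(2)·log₂(P(2)) = -(0.3842)·log₂(0.3842) = 0.53022
  -P(3)·log₂(P(3)) = -(0.1369)·log₂(0.1369) = 0.39274
H(P) = 0.50869 + 0.53022 + 0.39274 = 1.43165 bits

log₂(3) = 1.58496 bits

D_KL(P||U) = 1.58496 - 1.43165 = 0.15331 ≈ 0.1533 bits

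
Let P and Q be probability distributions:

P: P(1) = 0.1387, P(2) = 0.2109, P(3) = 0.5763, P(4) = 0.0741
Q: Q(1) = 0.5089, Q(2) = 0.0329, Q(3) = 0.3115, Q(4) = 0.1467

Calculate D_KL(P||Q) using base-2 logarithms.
0.7437 bits

D_KL(P||Q) = Σ P(x) log₂(P(x)/Q(x))

Computing term by term:
  P(1)·log₂(P(1)/Q(1)) = 0.1387·log₂(0.1387/0.5089) = -0.26012
  P(2)·log₂(P(2)/Q(2)) = 0.2109·log₂(0.2109/0.0329) = 0.56530
  P(3)·log₂(P(3)/Q(3)) = 0.5763·log₂(0.5763/0.3115) = 0.51152
  P(4)·log₂(P(4)/Q(4)) = 0.0741·log₂(0.0741/0.1467) = -0.07301

D_KL(P||Q) = -0.26012 + 0.56530 + 0.51152 - 0.07301 = 0.74369 ≈ 0.7437 bits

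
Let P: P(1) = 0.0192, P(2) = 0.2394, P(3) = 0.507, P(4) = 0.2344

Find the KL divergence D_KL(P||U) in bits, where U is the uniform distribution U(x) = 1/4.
0.4093 bits

U(i) = 1/4 for all i

D_KL(P||U) = Σ P(x) log₂(P(x) / (1/4))
           = Σ P(x) log₂(P(x)) + log₂(4)
           = log₂(4) - H(P)

H(P) = -Σ P(x) log₂(P(x)):
  -P(1)·log₂(P(1)) = -(0.0192)·log₂(0.0192) = 0.10949
  -P(2)·log₂(P(2)) = -(0.2394)·log₂(0.2394) = 0.49376
  -P(3)·log₂(P(3)) = -(0.507)·log₂(0.507) = 0.49683
  -P(4)·log₂(P(4)) = -(0.2344)·log₂(0.2344) = 0.49059
H(P) = 0.10949 + 0.49376 + 0.49683 + 0.49059 = 1.59067 bits

log₂(4) = 2.00000 bits

D_KL(P||U) = 2.00000 - 1.59067 = 0.40933 ≈ 0.4093 bits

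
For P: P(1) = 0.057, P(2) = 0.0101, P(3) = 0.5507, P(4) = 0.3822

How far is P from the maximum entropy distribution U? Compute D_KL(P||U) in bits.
0.6932 bits

U(i) = 1/4 for all i

D_KL(P||U) = Σ P(x) log₂(P(x) / (1/4))
           = Σ P(x) log₂(P(x)) + log₂(4)
           = log₂(4) - H(P)

H(P) = -Σ P(x) log₂(P(x)):
  -P(1)·log₂(P(1)) = -(0.057)·log₂(0.057) = 0.23557
  -P(2)·log₂(P(2)) = -(0.0101)·log₂(0.0101) = 0.06696
  -P(3)·log₂(P(3)) = -(0.5507)·log₂(0.5507) = 0.47397
  -P(4)·log₂(P(4)) = -(0.3822)·log₂(0.3822) = 0.53034
H(P) = 0.23557 + 0.06696 + 0.47397 + 0.53034 = 1.30684 bits

log₂(4) = 2.00000 bits

D_KL(P||U) = 2.00000 - 1.30684 = 0.69316 ≈ 0.6932 bits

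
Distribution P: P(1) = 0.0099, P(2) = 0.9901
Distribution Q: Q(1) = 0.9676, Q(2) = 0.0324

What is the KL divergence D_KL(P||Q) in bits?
4.8192 bits

D_KL(P||Q) = Σ P(x) log₂(P(x)/Q(x))

Computing term by term:
  P(1)·log₂(P(1)/Q(1)) = 0.0099·log₂(0.0099/0.9676) = -0.06545
  P(2)·log₂(P(2)/Q(2)) = 0.9901·log₂(0.9901/0.0324) = 4.88467

D_KL(P||Q) = -0.06545 + 4.88467 = 4.81922 ≈ 4.8192 bits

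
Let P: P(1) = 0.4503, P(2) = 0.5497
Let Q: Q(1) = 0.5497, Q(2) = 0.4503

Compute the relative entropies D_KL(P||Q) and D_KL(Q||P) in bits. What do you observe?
D_KL(P||Q) = 0.0286 bits, D_KL(Q||P) = 0.0286 bits. The two directions give the same value here, because Q is a self-inverse relabeling of P; in general KL divergence is asymmetric.

D_KL(P||Q) = Σ P(x) log₂(P(x)/Q(x))

Computing term by term:
  P(1)·log₂(P(1)/Q(1)) = 0.4503·log₂(0.4503/0.5497) = -0.12958
  P(2)·log₂(P(2)/Q(2)) = 0.5497·log₂(0.5497/0.4503) = 0.15818

D_KL(P||Q) = -0.12958 + 0.15818 = 0.02860 ≈ 0.0286 bits

D_KL(Q||P) = Σ Q(x) log₂(Q(x)/P(x))

Computing term by term:
  Q(1)·log₂(Q(1)/P(1)) = 0.5497·log₂(0.5497/0.4503) = 0.15818
  Q(2)·log₂(Q(2)/P(2)) = 0.4503·log₂(0.4503/0.5497) = -0.12958

D_KL(Q||P) = 0.15818 - 0.12958 = 0.02860 ≈ 0.0286 bits

These ARE equal here. Q is P with outcomes relabeled (Q(1) = P(2), Q(2) = P(1)) by a relabeling that is its own inverse, so the two sums contain exactly the same terms in a different order. This is a special case — KL divergence is not symmetric in general: D_KL(P||Q) ≠ D_KL(Q||P) for most P, Q.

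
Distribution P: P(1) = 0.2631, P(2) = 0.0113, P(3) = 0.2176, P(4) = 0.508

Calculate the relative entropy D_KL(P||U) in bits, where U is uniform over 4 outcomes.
0.4450 bits

U(i) = 1/4 for all i

D_KL(P||U) = Σ P(x) log₂(P(x) / (1/4))
           = Σ P(x) log₂(P(x)) + log₂(4)
           = log₂(4) - H(P)

H(P) = -Σ P(x) log₂(P(x)):
  -P(1)·log₂(P(1)) = -(0.2631)·log₂(0.2631) = 0.50681
  -P(2)·log₂(P(2)) = -(0.0113)·log₂(0.0113) = 0.07308
  -P(3)·log₂(P(3)) = -(0.2176)·log₂(0.2176) = 0.47877
  -P(4)·log₂(P(4)) = -(0.508)·log₂(0.508) = 0.49637
H(P) = 0.50681 + 0.07308 + 0.47877 + 0.49637 = 1.55503 bits

log₂(4) = 2.00000 bits

D_KL(P||U) = 2.00000 - 1.55503 = 0.44497 ≈ 0.4450 bits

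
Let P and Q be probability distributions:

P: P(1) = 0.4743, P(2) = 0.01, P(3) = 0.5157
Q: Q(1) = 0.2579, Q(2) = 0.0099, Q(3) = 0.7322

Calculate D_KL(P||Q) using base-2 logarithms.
0.1563 bits

D_KL(P||Q) = Σ P(x) log₂(P(x)/Q(x))

Computing term by term:
  P(1)·log₂(P(1)/Q(1)) = 0.4743·log₂(0.4743/0.2579) = 0.41690
  P(2)·log₂(P(2)/Q(2)) = 0.01·log₂(0.01/0.0099) = 0.00014
  P(3)·log₂(P(3)/Q(3)) = 0.5157·log₂(0.5157/0.7322) = -0.26079

D_KL(P||Q) = 0.41690 + 0.00014 - 0.26079 = 0.15625 ≈ 0.1563 bits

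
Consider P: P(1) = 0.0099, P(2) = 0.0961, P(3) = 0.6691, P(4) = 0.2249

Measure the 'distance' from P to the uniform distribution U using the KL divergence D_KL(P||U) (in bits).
0.7373 bits

U(i) = 1/4 for all i

D_KL(P||U) = Σ P(x) log₂(P(x) / (1/4))
           = Σ P(x) log₂(P(x)) + log₂(4)
           = log₂(4) - H(P)

H(P) = -Σ P(x) log₂(P(x)):
  -P(1)·log₂(P(1)) = -(0.0099)·log₂(0.0099) = 0.06592
  -P(2)·log₂(P(2)) = -(0.0961)·log₂(0.0961) = 0.32475
  -P(3)·log₂(P(3)) = -(0.6691)·log₂(0.6691) = 0.38788
  -P(4)·log₂(P(4)) = -(0.2249)·log₂(0.2249) = 0.48413
H(P) = 0.06592 + 0.32475 + 0.38788 + 0.48413 = 1.26268 bits

log₂(4) = 2.00000 bits

D_KL(P||U) = 2.00000 - 1.26268 = 0.73732 ≈ 0.7373 bits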